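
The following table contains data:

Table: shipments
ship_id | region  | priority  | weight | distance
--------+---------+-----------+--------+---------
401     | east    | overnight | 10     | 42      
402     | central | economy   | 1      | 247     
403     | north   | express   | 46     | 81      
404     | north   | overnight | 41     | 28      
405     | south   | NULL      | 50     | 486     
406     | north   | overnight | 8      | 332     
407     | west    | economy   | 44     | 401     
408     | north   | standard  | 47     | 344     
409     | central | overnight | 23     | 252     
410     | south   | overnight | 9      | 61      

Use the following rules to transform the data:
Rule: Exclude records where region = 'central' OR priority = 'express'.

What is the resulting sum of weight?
209

Step 1: Find records where region = 'central' OR priority = 'express'
Step 2: 3 records match, summing to 70
Step 3: Original sum: 279
Step 4: Remaining sum = 279 - 70 = 209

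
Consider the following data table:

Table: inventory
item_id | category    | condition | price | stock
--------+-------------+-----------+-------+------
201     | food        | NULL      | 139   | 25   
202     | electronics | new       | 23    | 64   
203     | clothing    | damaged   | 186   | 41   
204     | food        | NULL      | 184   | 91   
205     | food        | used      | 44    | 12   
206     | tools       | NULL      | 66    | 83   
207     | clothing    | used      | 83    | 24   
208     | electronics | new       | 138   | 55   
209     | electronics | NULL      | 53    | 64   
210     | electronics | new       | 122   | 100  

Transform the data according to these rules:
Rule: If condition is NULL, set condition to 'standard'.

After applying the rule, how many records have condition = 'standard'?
4

Step 1: Count records where condition IS NULL
Step 2: Found 4 records with NULL condition
Step 3: These records will have condition set to 'standard'
Step 4: Records already having condition = 'standard': 0
Step 5: Answer: 4 + 0 = 4 records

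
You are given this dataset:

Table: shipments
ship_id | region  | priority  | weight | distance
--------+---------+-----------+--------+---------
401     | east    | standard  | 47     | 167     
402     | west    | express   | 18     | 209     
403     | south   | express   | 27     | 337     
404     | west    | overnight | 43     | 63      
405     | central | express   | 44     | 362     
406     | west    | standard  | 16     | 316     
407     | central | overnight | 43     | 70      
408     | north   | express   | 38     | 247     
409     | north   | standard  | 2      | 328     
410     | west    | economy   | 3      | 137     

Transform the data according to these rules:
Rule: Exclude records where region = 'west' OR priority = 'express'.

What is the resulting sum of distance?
565

Step 1: Find records where region = 'west' OR priority = 'express'
Step 2: 7 records match, summing to 1671
Step 3: Original sum: 2236
Step 4: Remaining sum = 2236 - 1671 = 565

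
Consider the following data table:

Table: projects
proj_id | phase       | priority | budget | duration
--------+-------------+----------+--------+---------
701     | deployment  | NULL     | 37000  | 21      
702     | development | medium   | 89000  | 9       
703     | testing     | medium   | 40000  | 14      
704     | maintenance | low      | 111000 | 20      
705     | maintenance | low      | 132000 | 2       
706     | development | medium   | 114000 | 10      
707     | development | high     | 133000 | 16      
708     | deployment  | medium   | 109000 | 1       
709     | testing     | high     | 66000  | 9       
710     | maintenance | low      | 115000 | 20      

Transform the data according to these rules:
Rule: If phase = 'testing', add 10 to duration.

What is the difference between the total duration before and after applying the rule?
20

Step 1: Original sum of duration = 122
Step 2: 2 records have phase = 'testing'
Step 3: Each affected record changes by 10
Step 4: Total change = 2 × 10 = 20
Step 5: New sum = 122 + 20 = 142
Step 6: Difference = |142 - 122| = 20
        (Sum increased by 20)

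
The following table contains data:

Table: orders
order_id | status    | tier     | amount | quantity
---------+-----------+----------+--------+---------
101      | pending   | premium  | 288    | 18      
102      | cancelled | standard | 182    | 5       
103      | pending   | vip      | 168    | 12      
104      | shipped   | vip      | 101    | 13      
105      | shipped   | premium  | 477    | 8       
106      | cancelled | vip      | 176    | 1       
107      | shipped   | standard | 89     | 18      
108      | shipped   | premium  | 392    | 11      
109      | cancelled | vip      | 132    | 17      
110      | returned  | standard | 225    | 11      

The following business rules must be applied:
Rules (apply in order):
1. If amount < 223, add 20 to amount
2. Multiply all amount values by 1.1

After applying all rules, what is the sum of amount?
2585.0

Step 1: Apply Rule 1 - Add 20 to records with amount < 223
  - 6 records affected: 848 + (6 × 20) = 968
  - Unaffected records: 1382
  - Sum after Rule 1: 2350
Step 2: Apply Rule 2 - Multiply all by 1.1
  - 2350 × 1.1 = 2585.0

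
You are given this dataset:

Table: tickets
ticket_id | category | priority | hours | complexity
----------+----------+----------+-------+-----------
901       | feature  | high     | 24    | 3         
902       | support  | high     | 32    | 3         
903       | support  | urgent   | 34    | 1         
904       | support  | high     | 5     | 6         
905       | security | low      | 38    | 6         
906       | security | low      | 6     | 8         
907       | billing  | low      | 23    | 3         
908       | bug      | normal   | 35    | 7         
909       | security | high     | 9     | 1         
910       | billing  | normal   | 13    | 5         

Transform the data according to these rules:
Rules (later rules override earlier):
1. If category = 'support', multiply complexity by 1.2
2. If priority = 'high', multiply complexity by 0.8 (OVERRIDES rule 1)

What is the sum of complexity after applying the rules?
40.6

Step 1: Rule 2 takes priority for records with priority = 'high'
  - 4 records: 13 × 0.8 = 10.4
Step 2: Rule 1 applies to remaining records with category = 'support'
  - 1 records: 1 × 1.2 = 1.2
Step 3: Other records unchanged: 29
Step 4: Final sum = 10.4 + 1.2 + 29 = 40.6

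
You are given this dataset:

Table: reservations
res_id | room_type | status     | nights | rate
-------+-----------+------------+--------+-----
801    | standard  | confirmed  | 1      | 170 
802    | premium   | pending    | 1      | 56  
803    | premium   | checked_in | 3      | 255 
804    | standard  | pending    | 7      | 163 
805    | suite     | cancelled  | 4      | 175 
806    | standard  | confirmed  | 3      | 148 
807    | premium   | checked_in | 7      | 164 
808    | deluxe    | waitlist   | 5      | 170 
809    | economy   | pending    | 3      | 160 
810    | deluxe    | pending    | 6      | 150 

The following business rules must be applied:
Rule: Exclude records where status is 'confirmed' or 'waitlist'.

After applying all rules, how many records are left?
7

Step 1: Count records to exclude
  - 2 (confirmed) + 1 (waitlist) = 3 records
Step 2: Total records: 10
Step 3: Remaining = 10 - 3 = 7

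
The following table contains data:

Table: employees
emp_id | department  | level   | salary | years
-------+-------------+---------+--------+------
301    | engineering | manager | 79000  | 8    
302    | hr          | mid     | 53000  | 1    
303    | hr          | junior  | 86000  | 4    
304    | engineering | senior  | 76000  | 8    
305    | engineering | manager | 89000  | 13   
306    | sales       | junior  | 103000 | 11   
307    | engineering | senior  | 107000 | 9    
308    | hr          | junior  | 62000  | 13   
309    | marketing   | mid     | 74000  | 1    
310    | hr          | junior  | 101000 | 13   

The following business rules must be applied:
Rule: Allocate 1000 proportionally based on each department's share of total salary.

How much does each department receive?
engineering: 422.89, hr: 363.86, marketing: 89.16, sales: 124.1

Step 1: Calculate total salary = 830000
Step 2: Calculate each department's proportion:
  engineering: 351000/830000 = 42.29% → 422.89
  hr: 302000/830000 = 36.39% → 363.86
  marketing: 74000/830000 = 8.92% → 89.16
  sales: 103000/830000 = 12.41% → 124.1
Step 3: Verify: sum of allocations ≈ 1000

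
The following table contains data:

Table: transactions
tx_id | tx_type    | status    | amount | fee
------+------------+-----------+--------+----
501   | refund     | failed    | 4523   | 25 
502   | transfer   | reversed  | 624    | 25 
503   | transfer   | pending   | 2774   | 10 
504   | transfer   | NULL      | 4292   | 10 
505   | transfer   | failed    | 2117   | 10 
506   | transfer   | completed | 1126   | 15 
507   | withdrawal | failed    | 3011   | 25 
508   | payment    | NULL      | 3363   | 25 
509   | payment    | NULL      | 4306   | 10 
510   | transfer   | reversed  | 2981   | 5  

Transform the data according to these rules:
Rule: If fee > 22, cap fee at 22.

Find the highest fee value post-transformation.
22

Step 1: Original maximum fee = 25
Step 2: Apply cap at 22
Step 3: 4 records had fee > 22 and were capped
Step 4: Maximum after transformation = 22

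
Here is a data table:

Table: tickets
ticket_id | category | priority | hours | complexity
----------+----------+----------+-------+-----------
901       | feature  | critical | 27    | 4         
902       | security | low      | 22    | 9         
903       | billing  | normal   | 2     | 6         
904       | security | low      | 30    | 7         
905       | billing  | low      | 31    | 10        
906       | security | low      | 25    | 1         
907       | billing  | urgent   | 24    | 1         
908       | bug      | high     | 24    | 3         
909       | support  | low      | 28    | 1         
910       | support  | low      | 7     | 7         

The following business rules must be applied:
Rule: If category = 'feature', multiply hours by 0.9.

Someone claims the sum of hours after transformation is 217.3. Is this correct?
Yes, the result is correct.

Step 1: Calculate the correct sum after transformation
Step 2: Apply multiplier 0.9 to records where category = 'feature'
Step 3: Correct result = 217.3
Step 4: Claimed result = 217.3
Step 5: 217.3 = 217.3 ✓
Conclusion: The claimed result is correct.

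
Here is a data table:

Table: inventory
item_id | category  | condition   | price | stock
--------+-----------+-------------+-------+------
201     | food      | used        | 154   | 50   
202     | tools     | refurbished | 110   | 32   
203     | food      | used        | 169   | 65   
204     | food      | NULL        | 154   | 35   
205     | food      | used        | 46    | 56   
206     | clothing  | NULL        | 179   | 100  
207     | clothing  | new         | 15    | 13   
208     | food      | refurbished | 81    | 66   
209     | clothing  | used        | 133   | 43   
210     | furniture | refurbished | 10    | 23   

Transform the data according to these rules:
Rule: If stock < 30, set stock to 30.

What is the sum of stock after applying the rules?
507

Step 1: 2 records have stock < 30
Step 2: These records originally summed to 36
Step 3: After setting to minimum: 2 × 30 = 60
Step 4: Unaffected records sum: 447
Step 5: Final sum = 60 + 447 = 507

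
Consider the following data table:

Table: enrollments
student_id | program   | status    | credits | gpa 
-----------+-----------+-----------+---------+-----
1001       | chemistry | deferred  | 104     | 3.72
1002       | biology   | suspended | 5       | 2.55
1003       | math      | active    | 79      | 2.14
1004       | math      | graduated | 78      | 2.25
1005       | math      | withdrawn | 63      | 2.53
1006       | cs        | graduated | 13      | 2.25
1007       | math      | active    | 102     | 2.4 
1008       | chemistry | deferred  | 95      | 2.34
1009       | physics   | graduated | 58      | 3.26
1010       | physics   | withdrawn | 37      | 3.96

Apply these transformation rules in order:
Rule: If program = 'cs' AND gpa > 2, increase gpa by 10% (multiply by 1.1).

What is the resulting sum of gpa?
27.62

Step 1: Find records where program = 'cs' AND gpa > 2
Step 2: 1 records match, summing to 2.25
Step 3: After multiplier: 2.25 × 1.1 = 2.48
Step 4: Unaffected records sum: 25.15
Step 5: Final sum = 2.48 + 25.15 = 27.62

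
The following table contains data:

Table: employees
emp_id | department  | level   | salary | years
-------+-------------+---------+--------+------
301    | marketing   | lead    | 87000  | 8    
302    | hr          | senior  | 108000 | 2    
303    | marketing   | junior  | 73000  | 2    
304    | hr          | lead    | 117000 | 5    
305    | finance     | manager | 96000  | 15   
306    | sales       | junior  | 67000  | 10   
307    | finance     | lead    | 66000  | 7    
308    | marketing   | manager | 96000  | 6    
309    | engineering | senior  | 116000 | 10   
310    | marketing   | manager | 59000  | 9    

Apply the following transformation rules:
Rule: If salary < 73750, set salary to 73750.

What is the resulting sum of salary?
915000

Step 1: 4 records have salary < 73750
Step 2: These records originally summed to 265000
Step 3: After setting to minimum: 4 × 73750 = 295000
Step 4: Unaffected records sum: 620000
Step 5: Final sum = 295000 + 620000 = 915000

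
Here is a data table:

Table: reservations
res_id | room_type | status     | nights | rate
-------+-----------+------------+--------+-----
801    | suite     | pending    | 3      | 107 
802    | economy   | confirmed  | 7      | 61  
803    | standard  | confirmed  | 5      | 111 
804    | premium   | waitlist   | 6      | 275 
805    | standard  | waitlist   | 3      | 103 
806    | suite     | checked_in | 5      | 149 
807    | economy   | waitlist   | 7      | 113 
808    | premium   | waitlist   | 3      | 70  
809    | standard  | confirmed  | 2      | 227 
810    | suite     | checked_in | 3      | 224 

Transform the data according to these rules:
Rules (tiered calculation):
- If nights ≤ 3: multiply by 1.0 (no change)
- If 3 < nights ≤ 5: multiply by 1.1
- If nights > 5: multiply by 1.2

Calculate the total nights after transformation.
49.0

Step 1: Tier 1 (nights ≤ 3): 5 records, sum = 14 × 1.0 = 14.0
Step 2: Tier 2 (3 < nights ≤ 5): 2 records, sum = 10 × 1.1 = 11.0
Step 3: Tier 3 (nights > 5): 3 records, sum = 20 × 1.2 = 24.0
Step 4: Final sum = 14.0 + 11.0 + 24.0 = 49.0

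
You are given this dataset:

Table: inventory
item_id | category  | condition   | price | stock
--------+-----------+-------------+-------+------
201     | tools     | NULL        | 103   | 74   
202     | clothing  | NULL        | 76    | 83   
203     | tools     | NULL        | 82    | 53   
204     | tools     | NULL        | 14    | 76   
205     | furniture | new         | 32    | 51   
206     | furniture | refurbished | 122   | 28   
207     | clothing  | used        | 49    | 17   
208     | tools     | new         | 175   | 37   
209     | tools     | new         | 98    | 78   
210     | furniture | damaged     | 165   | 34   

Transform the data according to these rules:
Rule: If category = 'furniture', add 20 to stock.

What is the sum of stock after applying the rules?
591

Step 1: Count records where category = 'furniture': 3
Step 2: Total bonus added: 3 × 20 = 60
Step 3: Original sum of stock: 531
Step 4: Final sum = 531 + 60 = 591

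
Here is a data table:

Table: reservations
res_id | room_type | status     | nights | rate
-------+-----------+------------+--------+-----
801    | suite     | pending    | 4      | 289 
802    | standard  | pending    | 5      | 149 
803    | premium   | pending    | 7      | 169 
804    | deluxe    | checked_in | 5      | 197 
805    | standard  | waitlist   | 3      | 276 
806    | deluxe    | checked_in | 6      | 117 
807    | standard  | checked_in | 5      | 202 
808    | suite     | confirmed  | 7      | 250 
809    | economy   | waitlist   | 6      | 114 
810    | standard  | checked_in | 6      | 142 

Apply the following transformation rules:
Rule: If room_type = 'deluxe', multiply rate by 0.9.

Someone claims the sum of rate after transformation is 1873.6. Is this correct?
Yes, the result is correct.

Step 1: Calculate the correct sum after transformation
Step 2: Apply multiplier 0.9 to records where room_type = 'deluxe'
Step 3: Correct result = 1873.6
Step 4: Claimed result = 1873.6
Step 5: 1873.6 = 1873.6 ✓
Conclusion: The claimed result is correct.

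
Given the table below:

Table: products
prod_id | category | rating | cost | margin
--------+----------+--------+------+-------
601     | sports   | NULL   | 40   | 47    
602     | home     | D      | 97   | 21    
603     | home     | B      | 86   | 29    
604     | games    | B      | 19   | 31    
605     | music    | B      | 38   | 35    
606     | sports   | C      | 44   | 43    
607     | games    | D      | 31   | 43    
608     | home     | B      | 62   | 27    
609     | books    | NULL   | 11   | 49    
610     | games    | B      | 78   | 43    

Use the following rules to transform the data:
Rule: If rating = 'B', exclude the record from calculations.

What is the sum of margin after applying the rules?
203

Step 1: Identify records where rating = 'B'
Step 2: The excluded records sum to 165
Step 3: Original total margin = 368
Step 4: Remaining total = 368 - 165 = 203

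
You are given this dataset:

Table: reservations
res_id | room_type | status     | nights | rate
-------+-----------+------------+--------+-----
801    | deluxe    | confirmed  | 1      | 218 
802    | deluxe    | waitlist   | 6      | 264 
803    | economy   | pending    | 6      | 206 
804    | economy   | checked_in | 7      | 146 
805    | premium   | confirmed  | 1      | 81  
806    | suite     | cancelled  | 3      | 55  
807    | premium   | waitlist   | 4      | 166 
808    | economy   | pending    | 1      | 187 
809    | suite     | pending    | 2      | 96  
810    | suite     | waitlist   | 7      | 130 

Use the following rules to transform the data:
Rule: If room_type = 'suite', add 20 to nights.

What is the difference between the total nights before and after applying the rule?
60

Step 1: Original sum of nights = 38
Step 2: 3 records have room_type = 'suite'
Step 3: Each affected record changes by 20
Step 4: Total change = 3 × 20 = 60
Step 5: New sum = 38 + 60 = 98
Step 6: Difference = |98 - 38| = 60
        (Sum increased by 60)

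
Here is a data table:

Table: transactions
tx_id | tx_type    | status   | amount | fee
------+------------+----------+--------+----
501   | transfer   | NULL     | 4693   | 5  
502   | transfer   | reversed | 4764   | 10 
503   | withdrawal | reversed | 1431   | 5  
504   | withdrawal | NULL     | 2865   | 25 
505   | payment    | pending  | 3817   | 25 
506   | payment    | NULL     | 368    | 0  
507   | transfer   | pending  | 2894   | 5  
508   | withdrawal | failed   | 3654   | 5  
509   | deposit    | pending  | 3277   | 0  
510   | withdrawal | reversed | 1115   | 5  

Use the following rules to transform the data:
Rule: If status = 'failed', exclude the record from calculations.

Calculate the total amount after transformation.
25224

Step 1: Identify records where status = 'failed'
Step 2: The excluded records sum to 3654
Step 3: Original total amount = 28878
Step 4: Remaining total = 28878 - 3654 = 25224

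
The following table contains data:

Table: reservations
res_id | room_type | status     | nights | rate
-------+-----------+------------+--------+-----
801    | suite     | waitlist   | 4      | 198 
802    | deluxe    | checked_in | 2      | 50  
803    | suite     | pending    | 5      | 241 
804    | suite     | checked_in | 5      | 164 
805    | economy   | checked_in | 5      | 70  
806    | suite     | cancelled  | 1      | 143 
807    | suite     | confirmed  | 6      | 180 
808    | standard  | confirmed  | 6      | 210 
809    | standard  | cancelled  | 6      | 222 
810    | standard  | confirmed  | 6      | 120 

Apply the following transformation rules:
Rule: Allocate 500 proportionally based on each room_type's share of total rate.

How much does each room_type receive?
deluxe: 15.64, economy: 21.9, standard: 172.72, suite: 289.74

Step 1: Calculate total rate = 1598
Step 2: Calculate each room_type's proportion:
  deluxe: 50/1598 = 3.13% → 15.64
  economy: 70/1598 = 4.38% → 21.9
  standard: 552/1598 = 34.54% → 172.72
  suite: 926/1598 = 57.95% → 289.74
Step 3: Verify: sum of allocations ≈ 500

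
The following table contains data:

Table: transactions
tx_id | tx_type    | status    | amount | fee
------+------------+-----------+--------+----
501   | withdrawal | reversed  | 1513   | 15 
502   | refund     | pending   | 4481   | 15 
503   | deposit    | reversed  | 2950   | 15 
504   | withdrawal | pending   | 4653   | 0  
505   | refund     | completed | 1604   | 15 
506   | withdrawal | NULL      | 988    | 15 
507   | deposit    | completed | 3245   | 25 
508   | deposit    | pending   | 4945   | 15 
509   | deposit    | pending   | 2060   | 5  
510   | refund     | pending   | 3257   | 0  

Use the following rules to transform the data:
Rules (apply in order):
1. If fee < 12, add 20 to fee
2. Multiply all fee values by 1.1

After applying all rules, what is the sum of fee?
198.0

Step 1: Apply Rule 1 - Add 20 to records with fee < 12
  - 3 records affected: 5 + (3 × 20) = 65
  - Unaffected records: 115
  - Sum after Rule 1: 180
Step 2: Apply Rule 2 - Multiply all by 1.1
  - 180 × 1.1 = 198.0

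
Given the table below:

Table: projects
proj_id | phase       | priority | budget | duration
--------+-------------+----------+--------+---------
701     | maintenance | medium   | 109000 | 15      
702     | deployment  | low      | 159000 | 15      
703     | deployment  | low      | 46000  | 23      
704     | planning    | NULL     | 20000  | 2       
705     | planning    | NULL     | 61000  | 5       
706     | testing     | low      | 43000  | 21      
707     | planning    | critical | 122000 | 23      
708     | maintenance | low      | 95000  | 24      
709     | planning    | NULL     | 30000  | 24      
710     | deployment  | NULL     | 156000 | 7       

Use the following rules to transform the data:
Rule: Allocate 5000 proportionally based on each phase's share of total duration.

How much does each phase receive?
deployment: 1415.09, maintenance: 1226.42, planning: 1698.11, testing: 660.38

Step 1: Calculate total duration = 159
Step 2: Calculate each phase's proportion:
  deployment: 45/159 = 28.30% → 1415.09
  maintenance: 39/159 = 24.53% → 1226.42
  planning: 54/159 = 33.96% → 1698.11
  testing: 21/159 = 13.21% → 660.38
Step 3: Verify: sum of allocations ≈ 5000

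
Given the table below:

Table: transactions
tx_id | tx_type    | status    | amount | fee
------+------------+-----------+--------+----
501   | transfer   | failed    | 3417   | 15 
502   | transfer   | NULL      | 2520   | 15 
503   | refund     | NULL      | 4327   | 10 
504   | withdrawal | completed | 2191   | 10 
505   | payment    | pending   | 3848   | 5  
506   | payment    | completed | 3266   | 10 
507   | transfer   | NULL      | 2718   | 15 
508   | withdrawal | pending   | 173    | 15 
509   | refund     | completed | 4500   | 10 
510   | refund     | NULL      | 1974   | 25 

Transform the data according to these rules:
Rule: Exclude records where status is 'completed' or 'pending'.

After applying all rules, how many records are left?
5

Step 1: Count records to exclude
  - 3 (completed) + 2 (pending) = 5 records
Step 2: Total records: 10
Step 3: Remaining = 10 - 5 = 5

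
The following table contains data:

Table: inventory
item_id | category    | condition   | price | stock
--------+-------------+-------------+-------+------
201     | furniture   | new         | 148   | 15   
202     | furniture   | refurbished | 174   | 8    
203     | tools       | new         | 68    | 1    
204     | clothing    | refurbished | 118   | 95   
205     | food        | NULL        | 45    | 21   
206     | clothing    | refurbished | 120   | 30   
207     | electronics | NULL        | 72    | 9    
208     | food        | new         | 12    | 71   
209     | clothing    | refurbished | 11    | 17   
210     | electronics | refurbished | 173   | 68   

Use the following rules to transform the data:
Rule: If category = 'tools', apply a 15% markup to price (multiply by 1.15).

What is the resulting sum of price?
951.2

Step 1: Records with category = 'tools' have total price = 68
Step 2: Apply multiplier: 68 × 1.15 = 78.2
Step 3: Other records total: 873
Step 4: Final sum = 78.2 + 873 = 951.2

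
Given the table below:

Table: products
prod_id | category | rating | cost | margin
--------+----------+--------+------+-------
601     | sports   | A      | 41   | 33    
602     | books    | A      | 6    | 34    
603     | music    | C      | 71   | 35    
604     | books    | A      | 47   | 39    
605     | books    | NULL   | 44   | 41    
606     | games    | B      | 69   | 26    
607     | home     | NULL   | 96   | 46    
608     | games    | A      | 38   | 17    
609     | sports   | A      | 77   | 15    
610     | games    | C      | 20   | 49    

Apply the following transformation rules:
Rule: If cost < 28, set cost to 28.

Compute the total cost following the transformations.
539

Step 1: 2 records have cost < 28
Step 2: These records originally summed to 26
Step 3: After setting to minimum: 2 × 28 = 56
Step 4: Unaffected records sum: 483
Step 5: Final sum = 56 + 483 = 539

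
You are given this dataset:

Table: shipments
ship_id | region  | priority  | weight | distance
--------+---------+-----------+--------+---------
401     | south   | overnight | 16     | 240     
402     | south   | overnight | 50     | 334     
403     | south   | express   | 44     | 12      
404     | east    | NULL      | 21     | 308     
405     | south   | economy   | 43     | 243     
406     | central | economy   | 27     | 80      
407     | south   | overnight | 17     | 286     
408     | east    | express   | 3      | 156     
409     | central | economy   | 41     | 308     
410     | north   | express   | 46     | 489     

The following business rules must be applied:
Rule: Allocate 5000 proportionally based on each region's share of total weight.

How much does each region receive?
central: 1103.9, east: 389.61, north: 746.75, south: 2759.74

Step 1: Calculate total weight = 308
Step 2: Calculate each region's proportion:
  central: 68/308 = 22.08% → 1103.9
  east: 24/308 = 7.79% → 389.61
  north: 46/308 = 14.94% → 746.75
  south: 170/308 = 55.19% → 2759.74
Step 3: Verify: sum of allocations ≈ 5000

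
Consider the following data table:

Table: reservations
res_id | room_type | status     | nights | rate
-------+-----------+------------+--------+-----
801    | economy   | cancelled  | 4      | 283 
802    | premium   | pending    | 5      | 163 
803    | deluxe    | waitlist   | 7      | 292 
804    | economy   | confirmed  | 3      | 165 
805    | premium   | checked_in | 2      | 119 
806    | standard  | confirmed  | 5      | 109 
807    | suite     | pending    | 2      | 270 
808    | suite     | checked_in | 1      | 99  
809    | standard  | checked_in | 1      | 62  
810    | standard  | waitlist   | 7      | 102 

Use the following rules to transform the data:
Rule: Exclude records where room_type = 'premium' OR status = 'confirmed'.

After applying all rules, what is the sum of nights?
22

Step 1: Find records where room_type = 'premium' OR status = 'confirmed'
Step 2: 4 records match, summing to 15
Step 3: Original sum: 37
Step 4: Remaining sum = 37 - 15 = 22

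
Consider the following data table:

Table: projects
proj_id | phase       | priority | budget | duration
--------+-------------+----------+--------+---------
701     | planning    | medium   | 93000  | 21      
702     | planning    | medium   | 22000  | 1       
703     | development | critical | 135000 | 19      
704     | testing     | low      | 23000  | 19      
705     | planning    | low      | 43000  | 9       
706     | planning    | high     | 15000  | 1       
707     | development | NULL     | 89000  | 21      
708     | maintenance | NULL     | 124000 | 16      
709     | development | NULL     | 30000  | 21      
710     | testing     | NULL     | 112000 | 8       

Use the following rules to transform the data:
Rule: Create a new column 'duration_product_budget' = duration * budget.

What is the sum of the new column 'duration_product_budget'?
10758000

Step 1: For each record, compute duration * budget
Example calculations:
  21 * 93000 = 1953000
  1 * 22000 = 22000
  19 * 135000 = 2565000
  ...
Step 2: Sum all derived values
Step 3: Total = 10758000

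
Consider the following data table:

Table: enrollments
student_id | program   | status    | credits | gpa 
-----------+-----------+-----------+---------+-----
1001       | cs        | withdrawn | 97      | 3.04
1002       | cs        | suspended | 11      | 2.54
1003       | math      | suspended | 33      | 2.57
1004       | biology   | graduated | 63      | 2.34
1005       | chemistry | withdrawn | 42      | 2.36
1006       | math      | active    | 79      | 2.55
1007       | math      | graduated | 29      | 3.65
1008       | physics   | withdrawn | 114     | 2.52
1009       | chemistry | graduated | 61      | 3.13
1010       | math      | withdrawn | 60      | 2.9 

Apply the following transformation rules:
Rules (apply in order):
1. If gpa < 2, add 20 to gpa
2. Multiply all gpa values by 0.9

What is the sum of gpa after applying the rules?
24.84

Step 1: Apply Rule 1 - Add 20 to records with gpa < 2
  - 0 records affected: 0 + (0 × 20) = 0
  - Unaffected records: 27.6
  - Sum after Rule 1: 27.6
Step 2: Apply Rule 2 - Multiply all by 0.9
  - 27.6 × 0.9 = 24.84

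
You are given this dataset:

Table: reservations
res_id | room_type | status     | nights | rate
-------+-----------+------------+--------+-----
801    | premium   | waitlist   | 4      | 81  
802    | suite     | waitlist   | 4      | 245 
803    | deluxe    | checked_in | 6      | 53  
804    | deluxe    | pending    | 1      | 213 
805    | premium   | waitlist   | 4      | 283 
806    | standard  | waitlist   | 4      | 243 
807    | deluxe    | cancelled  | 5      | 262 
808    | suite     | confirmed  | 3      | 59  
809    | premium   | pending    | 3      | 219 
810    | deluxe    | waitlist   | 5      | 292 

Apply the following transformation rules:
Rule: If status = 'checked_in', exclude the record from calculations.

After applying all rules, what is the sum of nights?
33

Step 1: Identify records where status = 'checked_in'
Step 2: The excluded records sum to 6
Step 3: Original total nights = 39
Step 4: Remaining total = 39 - 6 = 33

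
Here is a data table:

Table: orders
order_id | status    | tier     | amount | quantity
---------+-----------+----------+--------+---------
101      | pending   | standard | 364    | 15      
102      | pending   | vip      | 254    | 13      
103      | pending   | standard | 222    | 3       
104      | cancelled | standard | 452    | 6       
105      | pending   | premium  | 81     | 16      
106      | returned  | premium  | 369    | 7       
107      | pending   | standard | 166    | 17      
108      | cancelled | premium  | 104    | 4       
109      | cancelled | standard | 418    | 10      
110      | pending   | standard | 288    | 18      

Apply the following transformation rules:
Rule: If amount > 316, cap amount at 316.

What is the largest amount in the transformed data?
316

Step 1: Original maximum amount = 452
Step 2: Apply cap at 316
Step 3: 4 records had amount > 316 and were capped
Step 4: Maximum after transformation = 316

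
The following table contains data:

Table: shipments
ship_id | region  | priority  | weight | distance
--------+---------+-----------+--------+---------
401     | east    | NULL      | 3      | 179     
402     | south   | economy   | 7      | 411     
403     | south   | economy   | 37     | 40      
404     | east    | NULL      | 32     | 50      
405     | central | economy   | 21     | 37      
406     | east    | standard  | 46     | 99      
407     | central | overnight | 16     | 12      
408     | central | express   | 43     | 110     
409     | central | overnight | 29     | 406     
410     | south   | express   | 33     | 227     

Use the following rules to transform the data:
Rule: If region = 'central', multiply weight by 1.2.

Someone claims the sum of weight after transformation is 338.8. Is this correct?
No, the correct result is 288.8.

Step 1: Calculate the correct sum after transformation
Step 2: Apply multiplier 1.2 to records where region = 'central'
Step 3: Correct result = 288.8
Step 4: Claimed result = 338.8
Step 5: 288.8 ≠ 338.8
Conclusion: The claimed result is incorrect. The correct answer is 288.8.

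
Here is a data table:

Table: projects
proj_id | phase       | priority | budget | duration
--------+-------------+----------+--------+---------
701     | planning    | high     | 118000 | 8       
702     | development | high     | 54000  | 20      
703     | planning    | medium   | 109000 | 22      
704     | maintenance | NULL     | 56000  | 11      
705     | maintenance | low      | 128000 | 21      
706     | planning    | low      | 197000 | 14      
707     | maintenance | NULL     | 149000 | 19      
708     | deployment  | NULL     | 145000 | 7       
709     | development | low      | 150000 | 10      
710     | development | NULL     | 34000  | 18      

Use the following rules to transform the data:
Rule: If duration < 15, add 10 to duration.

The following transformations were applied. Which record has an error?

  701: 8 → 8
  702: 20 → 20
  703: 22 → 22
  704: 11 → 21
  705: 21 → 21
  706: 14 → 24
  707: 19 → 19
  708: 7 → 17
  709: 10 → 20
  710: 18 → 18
Record 701 has an error. The correct transformed value should be 18, not 8.

Step 1: Check each record against the rule
Step 2: Record 701 has duration = 8
Step 3: Since 8 < 15, the bonus should have been applied
Step 4: Correct value = 18, but claimed value = 8
Conclusion: Record 701 has the error.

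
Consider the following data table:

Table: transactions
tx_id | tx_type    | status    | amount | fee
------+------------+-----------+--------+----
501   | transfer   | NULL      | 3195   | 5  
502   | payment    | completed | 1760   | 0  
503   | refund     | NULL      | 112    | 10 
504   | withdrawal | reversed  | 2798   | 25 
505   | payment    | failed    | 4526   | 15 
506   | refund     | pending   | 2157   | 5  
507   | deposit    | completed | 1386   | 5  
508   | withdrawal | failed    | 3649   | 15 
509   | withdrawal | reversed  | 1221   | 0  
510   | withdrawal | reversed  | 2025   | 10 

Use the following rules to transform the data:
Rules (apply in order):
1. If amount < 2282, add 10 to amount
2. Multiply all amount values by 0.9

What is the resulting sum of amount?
20600.1

Step 1: Apply Rule 1 - Add 10 to records with amount < 2282
  - 6 records affected: 8661 + (6 × 10) = 8721
  - Unaffected records: 14168
  - Sum after Rule 1: 22889
Step 2: Apply Rule 2 - Multiply all by 0.9
  - 22889 × 0.9 = 20600.1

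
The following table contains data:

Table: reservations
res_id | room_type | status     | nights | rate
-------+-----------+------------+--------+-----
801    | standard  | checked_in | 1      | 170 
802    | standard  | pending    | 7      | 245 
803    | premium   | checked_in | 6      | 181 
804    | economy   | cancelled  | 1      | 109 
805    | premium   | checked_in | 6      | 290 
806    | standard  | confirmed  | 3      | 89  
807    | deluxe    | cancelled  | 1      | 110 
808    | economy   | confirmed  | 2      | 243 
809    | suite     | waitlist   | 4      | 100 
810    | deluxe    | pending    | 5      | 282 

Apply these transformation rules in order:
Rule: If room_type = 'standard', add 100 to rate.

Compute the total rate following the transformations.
2119

Step 1: Count records where room_type = 'standard': 3
Step 2: Total bonus added: 3 × 100 = 300
Step 3: Original sum of rate: 1819
Step 4: Final sum = 1819 + 300 = 2119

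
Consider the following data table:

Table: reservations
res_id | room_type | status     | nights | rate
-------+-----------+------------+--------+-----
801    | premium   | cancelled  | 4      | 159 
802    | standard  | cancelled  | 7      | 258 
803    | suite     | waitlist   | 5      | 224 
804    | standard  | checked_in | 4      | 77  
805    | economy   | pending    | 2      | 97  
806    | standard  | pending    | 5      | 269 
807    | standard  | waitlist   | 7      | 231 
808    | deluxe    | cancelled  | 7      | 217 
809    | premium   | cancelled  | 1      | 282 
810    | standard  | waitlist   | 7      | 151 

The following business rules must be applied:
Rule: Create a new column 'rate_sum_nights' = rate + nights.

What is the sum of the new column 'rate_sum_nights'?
2014

Step 1: For each record, compute rate + nights
Example calculations:
  159 + 4 = 163
  258 + 7 = 265
  224 + 5 = 229
  ...
Step 2: Sum all derived values
Step 3: Total = 2014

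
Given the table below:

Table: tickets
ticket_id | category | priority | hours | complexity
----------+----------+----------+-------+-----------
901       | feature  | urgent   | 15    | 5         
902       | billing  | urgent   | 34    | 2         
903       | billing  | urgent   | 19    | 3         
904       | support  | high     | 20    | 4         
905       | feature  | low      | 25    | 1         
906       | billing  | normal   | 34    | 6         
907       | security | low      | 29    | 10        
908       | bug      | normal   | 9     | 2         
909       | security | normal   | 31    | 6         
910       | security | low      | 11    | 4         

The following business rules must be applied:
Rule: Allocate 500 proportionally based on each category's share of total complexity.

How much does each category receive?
billing: 127.91, bug: 23.26, feature: 69.77, security: 232.56, support: 46.51

Step 1: Calculate total complexity = 43
Step 2: Calculate each category's proportion:
  billing: 11/43 = 25.58% → 127.91
  bug: 2/43 = 4.65% → 23.26
  feature: 6/43 = 13.95% → 69.77
  security: 20/43 = 46.51% → 232.56
  support: 4/43 = 9.30% → 46.51
Step 3: Verify: sum of allocations ≈ 500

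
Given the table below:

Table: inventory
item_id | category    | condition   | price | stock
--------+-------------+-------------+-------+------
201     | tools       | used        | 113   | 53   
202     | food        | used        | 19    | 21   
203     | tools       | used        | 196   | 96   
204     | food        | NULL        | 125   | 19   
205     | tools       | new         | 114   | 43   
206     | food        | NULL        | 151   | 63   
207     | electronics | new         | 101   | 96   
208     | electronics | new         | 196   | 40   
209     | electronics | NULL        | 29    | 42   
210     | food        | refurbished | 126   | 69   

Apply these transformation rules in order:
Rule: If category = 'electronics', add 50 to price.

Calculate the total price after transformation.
1320

Step 1: Count records where category = 'electronics': 3
Step 2: Total bonus added: 3 × 50 = 150
Step 3: Original sum of price: 1170
Step 4: Final sum = 1170 + 150 = 1320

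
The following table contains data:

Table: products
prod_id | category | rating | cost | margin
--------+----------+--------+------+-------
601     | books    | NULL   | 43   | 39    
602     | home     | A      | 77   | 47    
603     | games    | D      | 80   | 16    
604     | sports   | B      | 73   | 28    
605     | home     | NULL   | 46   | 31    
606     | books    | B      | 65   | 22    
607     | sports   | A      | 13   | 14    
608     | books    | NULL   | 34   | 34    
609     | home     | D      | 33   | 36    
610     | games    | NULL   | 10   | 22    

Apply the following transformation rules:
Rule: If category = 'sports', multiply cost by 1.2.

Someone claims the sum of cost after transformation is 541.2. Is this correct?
No, the correct result is 491.2.

Step 1: Calculate the correct sum after transformation
Step 2: Apply multiplier 1.2 to records where category = 'sports'
Step 3: Correct result = 491.2
Step 4: Claimed result = 541.2
Step 5: 491.2 ≠ 541.2
Conclusion: The claimed result is incorrect. The correct answer is 491.2.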